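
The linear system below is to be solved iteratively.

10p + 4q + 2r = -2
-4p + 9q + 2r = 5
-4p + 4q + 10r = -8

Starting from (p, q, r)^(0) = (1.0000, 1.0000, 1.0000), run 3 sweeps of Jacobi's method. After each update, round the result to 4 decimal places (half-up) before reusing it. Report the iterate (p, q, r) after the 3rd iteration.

Iteration 1:
  p = (-2 - (4)·1.0000 - (2)·1.0000) / (10) = -0.8000
  q = (5 - (-4)·1.0000 - (2)·1.0000) / (9) = 0.7778
  r = (-8 - (-4)·1.0000 - (4)·1.0000) / (10) = -0.8000
Iteration 2:
  p = (-2 - (4)·0.7778 - (2)·-0.8000) / (10) = -0.3511
  q = (5 - (-4)·-0.8000 - (2)·-0.8000) / (9) = 0.3778
  r = (-8 - (-4)·-0.8000 - (4)·0.7778) / (10) = -1.4311
Iteration 3:
  p = (-2 - (4)·0.3778 - (2)·-1.4311) / (10) = -0.0649
  q = (5 - (-4)·-0.3511 - (2)·-1.4311) / (9) = 0.7175
  r = (-8 - (-4)·-0.3511 - (4)·0.3778) / (10) = -1.0916

(-0.0649, 0.7175, -1.0916)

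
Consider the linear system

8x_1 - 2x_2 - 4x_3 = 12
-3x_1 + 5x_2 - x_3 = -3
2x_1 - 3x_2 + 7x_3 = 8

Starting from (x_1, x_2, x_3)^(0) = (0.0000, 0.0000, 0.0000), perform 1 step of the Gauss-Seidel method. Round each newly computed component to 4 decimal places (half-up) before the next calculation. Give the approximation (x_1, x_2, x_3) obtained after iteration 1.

Iteration 1:
  x_1 = (12 - (-2)·0.0000 - (-4)·0.0000) / (8) = 1.5000
  x_2 = (-3 - (-3)·1.5000 - (-1)·0.0000) / (5) = 0.3000
  x_3 = (8 - (2)·1.5000 - (-3)·0.3000) / (7) = 0.8429

(1.5000, 0.3000, 0.8429)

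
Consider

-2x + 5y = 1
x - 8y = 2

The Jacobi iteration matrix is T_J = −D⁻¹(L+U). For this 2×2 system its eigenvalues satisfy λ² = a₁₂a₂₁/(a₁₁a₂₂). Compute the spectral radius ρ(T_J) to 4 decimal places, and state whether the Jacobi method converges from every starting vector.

a₁₂a₂₁/(a₁₁a₂₂) = (5)·(1) / ((-2)·(-8)) = 0.312500
ρ = √|0.312500| = √0.312500 = 0.5590
ρ < 1, so Jacobi converges

0.5590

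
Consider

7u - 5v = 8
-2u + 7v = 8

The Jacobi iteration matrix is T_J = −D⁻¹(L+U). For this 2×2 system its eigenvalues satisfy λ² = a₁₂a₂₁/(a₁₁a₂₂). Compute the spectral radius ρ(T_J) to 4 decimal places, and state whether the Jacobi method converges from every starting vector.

0.4518

a₁₂a₂₁/(a₁₁a₂₂) = (-5)·(-2) / ((7)·(7)) = 0.204082
ρ = √|0.204082| = √0.204082 = 0.4518
ρ < 1, so Jacobi converges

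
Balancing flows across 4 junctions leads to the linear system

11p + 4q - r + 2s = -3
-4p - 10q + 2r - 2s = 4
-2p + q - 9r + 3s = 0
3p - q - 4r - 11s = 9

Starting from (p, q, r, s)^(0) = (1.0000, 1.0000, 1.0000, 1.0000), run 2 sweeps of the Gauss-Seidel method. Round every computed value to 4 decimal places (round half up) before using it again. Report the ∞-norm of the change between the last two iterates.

0.8912

Iteration 1:
  p = (-3 - (4)·1.0000 - (-1)·1.0000 - (2)·1.0000) / (11) = -0.7273
  q = (4 - (-4)·-0.7273 - (2)·1.0000 - (-2)·1.0000) / (-10) = -0.1091
  r = (0 - (-2)·-0.7273 - (1)·-0.1091 - (3)·1.0000) / (-9) = 0.4828
  s = (9 - (3)·-0.7273 - (-1)·-0.1091 - (-4)·0.4828) / (-11) = -1.1822
Iteration 2:
  p = (-3 - (4)·-0.1091 - (-1)·0.4828 - (2)·-1.1822) / (11) = 0.0258
  q = (4 - (-4)·0.0258 - (2)·0.4828 - (-2)·-1.1822) / (-10) = -0.0773
  r = (0 - (-2)·0.0258 - (1)·-0.0773 - (3)·-1.1822) / (-9) = -0.4084
  s = (9 - (3)·0.0258 - (-1)·-0.0773 - (-4)·-0.4084) / (-11) = -0.6556
Change: (0.7531, 0.0318, -0.8912, 0.5266) → max |·| = 0.8912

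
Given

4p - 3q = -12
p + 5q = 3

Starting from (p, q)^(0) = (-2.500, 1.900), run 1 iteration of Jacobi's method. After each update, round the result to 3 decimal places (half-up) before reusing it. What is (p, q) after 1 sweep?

(-1.575, 1.100)

Iteration 1:
  p = (-12 - (-3)·1.900) / (4) = -1.575
  q = (3 - (1)·-2.500) / (5) = 1.100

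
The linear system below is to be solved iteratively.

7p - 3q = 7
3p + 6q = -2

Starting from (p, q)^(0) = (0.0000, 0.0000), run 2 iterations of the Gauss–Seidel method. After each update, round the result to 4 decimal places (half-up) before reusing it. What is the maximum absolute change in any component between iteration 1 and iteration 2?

Iteration 1:
  p = (7 - (-3)·0.0000) / (7) = 1.0000
  q = (-2 - (3)·1.0000) / (6) = -0.8333
Iteration 2:
  p = (7 - (-3)·-0.8333) / (7) = 0.6429
  q = (-2 - (3)·0.6429) / (6) = -0.6548
Change: (-0.3571, 0.1785) → max |·| = 0.3571

0.3571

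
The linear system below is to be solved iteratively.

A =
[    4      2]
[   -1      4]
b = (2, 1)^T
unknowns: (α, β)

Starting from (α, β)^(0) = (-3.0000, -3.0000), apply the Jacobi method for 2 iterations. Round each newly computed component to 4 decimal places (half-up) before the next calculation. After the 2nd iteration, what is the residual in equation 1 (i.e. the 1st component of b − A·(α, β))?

-2.5000

Iteration 1:
  α = (2 - (2)·-3.0000) / (4) = 2.0000
  β = (1 - (-1)·-3.0000) / (4) = -0.5000
Iteration 2:
  α = (2 - (2)·-0.5000) / (4) = 0.7500
  β = (1 - (-1)·2.0000) / (4) = 0.7500
Residual b − A·x = (-2.5000, -1.2500)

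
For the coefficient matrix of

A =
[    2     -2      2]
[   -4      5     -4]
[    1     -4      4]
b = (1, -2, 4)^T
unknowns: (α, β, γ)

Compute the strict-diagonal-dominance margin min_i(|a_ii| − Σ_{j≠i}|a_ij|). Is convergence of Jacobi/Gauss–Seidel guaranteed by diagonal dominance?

-3

row 1: |2| − (2+2) = -2
row 2: |5| − (4+4) = -3
row 3: |4| − (1+4) = -1
minimum over rows = -3 → not strictly diagonally dominant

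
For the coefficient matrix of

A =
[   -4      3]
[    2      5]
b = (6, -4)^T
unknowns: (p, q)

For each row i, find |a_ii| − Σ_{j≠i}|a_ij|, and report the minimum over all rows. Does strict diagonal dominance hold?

row 1: |-4| − (3) = 1
row 2: |5| − (2) = 3
minimum over rows = 1 → strictly diagonally dominant (convergence guaranteed)

1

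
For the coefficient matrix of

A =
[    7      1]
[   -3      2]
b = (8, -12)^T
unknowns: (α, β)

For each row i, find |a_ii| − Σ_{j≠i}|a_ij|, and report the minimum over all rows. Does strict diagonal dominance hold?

-1

row 1: |7| − (1) = 6
row 2: |2| − (3) = -1
minimum over rows = -1 → not strictly diagonally dominant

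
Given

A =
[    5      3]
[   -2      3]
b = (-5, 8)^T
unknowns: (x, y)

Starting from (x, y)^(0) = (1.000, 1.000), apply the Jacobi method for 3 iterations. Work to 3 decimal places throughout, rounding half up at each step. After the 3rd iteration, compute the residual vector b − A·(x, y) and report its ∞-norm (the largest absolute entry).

2.799

Iteration 1:
  x = (-5 - (3)·1.000) / (5) = -1.600
  y = (8 - (-2)·1.000) / (3) = 3.333
Iteration 2:
  x = (-5 - (3)·3.333) / (5) = -3.000
  y = (8 - (-2)·-1.600) / (3) = 1.600
Iteration 3:
  x = (-5 - (3)·1.600) / (5) = -1.960
  y = (8 - (-2)·-3.000) / (3) = 0.667
Residual b − A·x = (2.799, 2.079); ∞-norm = 2.799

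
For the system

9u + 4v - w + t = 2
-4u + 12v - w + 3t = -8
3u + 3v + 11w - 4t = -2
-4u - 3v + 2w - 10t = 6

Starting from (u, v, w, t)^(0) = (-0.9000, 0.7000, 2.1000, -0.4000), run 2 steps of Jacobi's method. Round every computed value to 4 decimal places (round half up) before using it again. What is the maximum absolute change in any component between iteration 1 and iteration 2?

Iteration 1:
  u = (2 - (4)·0.7000 - (-1)·2.1000 - (1)·-0.4000) / (9) = 0.1889
  v = (-8 - (-4)·-0.9000 - (-1)·2.1000 - (3)·-0.4000) / (12) = -0.6917
  w = (-2 - (3)·-0.9000 - (3)·0.7000 - (-4)·-0.4000) / (11) = -0.2727
  t = (6 - (-4)·-0.9000 - (-3)·0.7000 - (2)·2.1000) / (-10) = -0.0300
Iteration 2:
  u = (2 - (4)·-0.6917 - (-1)·-0.2727 - (1)·-0.0300) / (9) = 0.5027
  v = (-8 - (-4)·0.1889 - (-1)·-0.2727 - (3)·-0.0300) / (12) = -0.6189
  w = (-2 - (3)·0.1889 - (3)·-0.6917 - (-4)·-0.0300) / (11) = -0.0556
  t = (6 - (-4)·0.1889 - (-3)·-0.6917 - (2)·-0.2727) / (-10) = -0.5226
Change: (0.3138, 0.0728, 0.2171, -0.4926) → max |·| = 0.4926

0.4926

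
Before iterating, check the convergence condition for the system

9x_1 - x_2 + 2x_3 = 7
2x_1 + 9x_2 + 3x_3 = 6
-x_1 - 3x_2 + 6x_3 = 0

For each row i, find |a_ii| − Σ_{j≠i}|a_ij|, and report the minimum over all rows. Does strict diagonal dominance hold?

row 1: |9| − (1+2) = 6
row 2: |9| − (2+3) = 4
row 3: |6| − (1+3) = 2
minimum over rows = 2 → strictly diagonally dominant (convergence guaranteed)

2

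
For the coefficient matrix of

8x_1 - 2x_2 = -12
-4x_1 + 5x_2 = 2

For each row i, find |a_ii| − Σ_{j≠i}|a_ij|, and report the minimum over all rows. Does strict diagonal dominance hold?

row 1: |8| − (2) = 6
row 2: |5| − (4) = 1
minimum over rows = 1 → strictly diagonally dominant (convergence guaranteed)

1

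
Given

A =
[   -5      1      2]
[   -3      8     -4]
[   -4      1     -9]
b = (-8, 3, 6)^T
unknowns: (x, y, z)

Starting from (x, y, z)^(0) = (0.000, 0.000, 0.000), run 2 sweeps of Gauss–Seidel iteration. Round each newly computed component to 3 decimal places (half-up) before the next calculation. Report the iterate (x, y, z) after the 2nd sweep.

Iteration 1:
  x = (-8 - (1)·0.000 - (2)·0.000) / (-5) = 1.600
  y = (3 - (-3)·1.600 - (-4)·0.000) / (8) = 0.975
  z = (6 - (-4)·1.600 - (1)·0.975) / (-9) = -1.269
Iteration 2:
  x = (-8 - (1)·0.975 - (2)·-1.269) / (-5) = 1.287
  y = (3 - (-3)·1.287 - (-4)·-1.269) / (8) = 0.223
  z = (6 - (-4)·1.287 - (1)·0.223) / (-9) = -1.214

(1.287, 0.223, -1.214)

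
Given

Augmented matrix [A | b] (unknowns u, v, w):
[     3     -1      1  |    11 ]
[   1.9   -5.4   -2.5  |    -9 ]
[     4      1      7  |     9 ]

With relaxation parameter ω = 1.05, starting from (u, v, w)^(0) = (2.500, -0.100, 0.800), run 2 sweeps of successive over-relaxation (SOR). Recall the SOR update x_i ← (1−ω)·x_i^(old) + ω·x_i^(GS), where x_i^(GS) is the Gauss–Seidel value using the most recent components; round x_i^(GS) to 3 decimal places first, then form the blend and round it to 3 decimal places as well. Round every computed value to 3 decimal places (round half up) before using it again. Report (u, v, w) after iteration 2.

Iteration 1:
  u: GS value = (11 - (-1)·-0.100 - (1)·0.800) / (3) = 3.367;  u ← (1−ω)·2.500 + ω·3.367 = 3.410
  v: GS value = (-9 - (1.9)·3.410 - (-2.5)·0.800) / (-5.4) = 2.496;  v ← (1−ω)·-0.100 + ω·2.496 = 2.626
  w: GS value = (9 - (4)·3.410 - (1)·2.626) / (7) = -1.038;  w ← (1−ω)·0.800 + ω·-1.038 = -1.130
Iteration 2:
  u: GS value = (11 - (-1)·2.626 - (1)·-1.130) / (3) = 4.919;  u ← (1−ω)·3.410 + ω·4.919 = 4.994
  v: GS value = (-9 - (1.9)·4.994 - (-2.5)·-1.130) / (-5.4) = 3.947;  v ← (1−ω)·2.626 + ω·3.947 = 4.013
  w: GS value = (9 - (4)·4.994 - (1)·4.013) / (7) = -2.141;  w ← (1−ω)·-1.130 + ω·-2.141 = -2.192

(4.994, 4.013, -2.192)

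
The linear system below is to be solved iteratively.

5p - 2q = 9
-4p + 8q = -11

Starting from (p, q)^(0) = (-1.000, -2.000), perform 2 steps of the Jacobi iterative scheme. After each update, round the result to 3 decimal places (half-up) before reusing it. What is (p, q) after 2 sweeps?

Iteration 1:
  p = (9 - (-2)·-2.000) / (5) = 1.000
  q = (-11 - (-4)·-1.000) / (8) = -1.875
Iteration 2:
  p = (9 - (-2)·-1.875) / (5) = 1.050
  q = (-11 - (-4)·1.000) / (8) = -0.875

(1.050, -0.875)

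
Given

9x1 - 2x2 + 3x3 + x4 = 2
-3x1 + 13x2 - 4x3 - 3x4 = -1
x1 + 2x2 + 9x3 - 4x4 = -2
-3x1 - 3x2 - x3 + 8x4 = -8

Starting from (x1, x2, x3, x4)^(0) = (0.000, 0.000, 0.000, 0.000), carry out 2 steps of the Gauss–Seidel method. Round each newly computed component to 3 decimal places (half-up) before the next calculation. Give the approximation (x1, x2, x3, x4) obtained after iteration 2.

Iteration 1:
  x1 = (2 - (-2)·0.000 - (3)·0.000 - (1)·0.000) / (9) = 0.222
  x2 = (-1 - (-3)·0.222 - (-4)·0.000 - (-3)·0.000) / (13) = -0.026
  x3 = (-2 - (1)·0.222 - (2)·-0.026 - (-4)·0.000) / (9) = -0.241
  x4 = (-8 - (-3)·0.222 - (-3)·-0.026 - (-1)·-0.241) / (8) = -0.957
Iteration 2:
  x1 = (2 - (-2)·-0.026 - (3)·-0.241 - (1)·-0.957) / (9) = 0.403
  x2 = (-1 - (-3)·0.403 - (-4)·-0.241 - (-3)·-0.957) / (13) = -0.279
  x3 = (-2 - (1)·0.403 - (2)·-0.279 - (-4)·-0.957) / (9) = -0.630
  x4 = (-8 - (-3)·0.403 - (-3)·-0.279 - (-1)·-0.630) / (8) = -1.032

(0.403, -0.279, -0.630, -1.032)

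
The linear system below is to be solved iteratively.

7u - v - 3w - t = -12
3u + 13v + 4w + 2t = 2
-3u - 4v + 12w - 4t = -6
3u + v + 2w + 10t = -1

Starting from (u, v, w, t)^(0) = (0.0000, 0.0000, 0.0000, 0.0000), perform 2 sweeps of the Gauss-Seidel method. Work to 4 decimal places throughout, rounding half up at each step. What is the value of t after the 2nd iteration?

0.5018

Iteration 1:
  u = (-12 - (-1)·0.0000 - (-3)·0.0000 - (-1)·0.0000) / (7) = -1.7143
  v = (2 - (3)·-1.7143 - (4)·0.0000 - (2)·0.0000) / (13) = 0.5495
  w = (-6 - (-3)·-1.7143 - (-4)·0.5495 - (-4)·0.0000) / (12) = -0.7454
  t = (-1 - (3)·-1.7143 - (1)·0.5495 - (2)·-0.7454) / (10) = 0.5084
Iteration 2:
  u = (-12 - (-1)·0.5495 - (-3)·-0.7454 - (-1)·0.5084) / (7) = -1.8826
  v = (2 - (3)·-1.8826 - (4)·-0.7454 - (2)·0.5084) / (13) = 0.7394
  w = (-6 - (-3)·-1.8826 - (-4)·0.7394 - (-4)·0.5084) / (12) = -0.5547
  t = (-1 - (3)·-1.8826 - (1)·0.7394 - (2)·-0.5547) / (10) = 0.5018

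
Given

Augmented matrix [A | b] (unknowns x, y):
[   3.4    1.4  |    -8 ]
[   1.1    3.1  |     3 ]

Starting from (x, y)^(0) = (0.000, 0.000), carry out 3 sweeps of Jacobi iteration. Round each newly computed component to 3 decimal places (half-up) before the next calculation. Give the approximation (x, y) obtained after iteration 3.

Iteration 1:
  x = (-8 - (1.4)·0.000) / (3.4) = -2.353
  y = (3 - (1.1)·0.000) / (3.1) = 0.968
Iteration 2:
  x = (-8 - (1.4)·0.968) / (3.4) = -2.752
  y = (3 - (1.1)·-2.353) / (3.1) = 1.803
Iteration 3:
  x = (-8 - (1.4)·1.803) / (3.4) = -3.095
  y = (3 - (1.1)·-2.752) / (3.1) = 1.944

(-3.095, 1.944)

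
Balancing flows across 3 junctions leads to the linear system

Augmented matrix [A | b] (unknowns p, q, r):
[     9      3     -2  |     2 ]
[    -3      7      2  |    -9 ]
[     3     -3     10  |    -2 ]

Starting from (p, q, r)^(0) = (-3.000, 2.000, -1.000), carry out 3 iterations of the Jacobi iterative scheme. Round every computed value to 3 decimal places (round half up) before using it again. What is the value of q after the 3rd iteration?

-0.544

Iteration 1:
  p = (2 - (3)·2.000 - (-2)·-1.000) / (9) = -0.667
  q = (-9 - (-3)·-3.000 - (2)·-1.000) / (7) = -2.286
  r = (-2 - (3)·-3.000 - (-3)·2.000) / (10) = 1.300
Iteration 2:
  p = (2 - (3)·-2.286 - (-2)·1.300) / (9) = 1.273
  q = (-9 - (-3)·-0.667 - (2)·1.300) / (7) = -1.943
  r = (-2 - (3)·-0.667 - (-3)·-2.286) / (10) = -0.686
Iteration 3:
  p = (2 - (3)·-1.943 - (-2)·-0.686) / (9) = 0.717
  q = (-9 - (-3)·1.273 - (2)·-0.686) / (7) = -0.544
  r = (-2 - (3)·1.273 - (-3)·-1.943) / (10) = -1.165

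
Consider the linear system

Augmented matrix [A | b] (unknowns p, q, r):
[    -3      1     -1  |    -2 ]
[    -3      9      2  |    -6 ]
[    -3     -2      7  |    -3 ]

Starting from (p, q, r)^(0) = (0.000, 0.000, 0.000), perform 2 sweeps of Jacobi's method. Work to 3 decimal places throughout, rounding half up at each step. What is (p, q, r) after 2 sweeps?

(0.587, -0.349, -0.333)

Iteration 1:
  p = (-2 - (1)·0.000 - (-1)·0.000) / (-3) = 0.667
  q = (-6 - (-3)·0.000 - (2)·0.000) / (9) = -0.667
  r = (-3 - (-3)·0.000 - (-2)·0.000) / (7) = -0.429
Iteration 2:
  p = (-2 - (1)·-0.667 - (-1)·-0.429) / (-3) = 0.587
  q = (-6 - (-3)·0.667 - (2)·-0.429) / (9) = -0.349
  r = (-3 - (-3)·0.667 - (-2)·-0.667) / (7) = -0.333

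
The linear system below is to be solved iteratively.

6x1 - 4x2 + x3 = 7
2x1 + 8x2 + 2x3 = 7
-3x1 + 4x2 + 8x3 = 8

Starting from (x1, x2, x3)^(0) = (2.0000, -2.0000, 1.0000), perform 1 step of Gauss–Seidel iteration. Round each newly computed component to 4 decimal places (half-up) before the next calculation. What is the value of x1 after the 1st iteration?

-0.3333

Iteration 1:
  x1 = (7 - (-4)·-2.0000 - (1)·1.0000) / (6) = -0.3333
  x2 = (7 - (2)·-0.3333 - (2)·1.0000) / (8) = 0.7083
  x3 = (8 - (-3)·-0.3333 - (4)·0.7083) / (8) = 0.5209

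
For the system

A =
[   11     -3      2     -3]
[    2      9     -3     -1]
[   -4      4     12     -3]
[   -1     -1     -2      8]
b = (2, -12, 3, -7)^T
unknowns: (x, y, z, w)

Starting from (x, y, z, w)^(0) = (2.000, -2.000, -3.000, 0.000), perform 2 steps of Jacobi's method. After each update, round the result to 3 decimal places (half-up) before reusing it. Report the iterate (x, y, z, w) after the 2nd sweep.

Iteration 1:
  x = (2 - (-3)·-2.000 - (2)·-3.000 - (-3)·0.000) / (11) = 0.182
  y = (-12 - (2)·2.000 - (-3)·-3.000 - (-1)·0.000) / (9) = -2.778
  z = (3 - (-4)·2.000 - (4)·-2.000 - (-3)·0.000) / (12) = 1.583
  w = (-7 - (-1)·2.000 - (-1)·-2.000 - (-2)·-3.000) / (8) = -1.625
Iteration 2:
  x = (2 - (-3)·-2.778 - (2)·1.583 - (-3)·-1.625) / (11) = -1.307
  y = (-12 - (2)·0.182 - (-3)·1.583 - (-1)·-1.625) / (9) = -1.027
  z = (3 - (-4)·0.182 - (4)·-2.778 - (-3)·-1.625) / (12) = 0.830
  w = (-7 - (-1)·0.182 - (-1)·-2.778 - (-2)·1.583) / (8) = -0.804

(-1.307, -1.027, 0.830, -0.804)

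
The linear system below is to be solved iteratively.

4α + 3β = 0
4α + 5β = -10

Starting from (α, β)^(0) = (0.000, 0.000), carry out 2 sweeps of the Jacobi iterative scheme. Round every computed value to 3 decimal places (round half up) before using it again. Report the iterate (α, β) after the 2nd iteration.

(1.500, -2.000)

Iteration 1:
  α = (0 - (3)·0.000) / (4) = 0.000
  β = (-10 - (4)·0.000) / (5) = -2.000
Iteration 2:
  α = (0 - (3)·-2.000) / (4) = 1.500
  β = (-10 - (4)·0.000) / (5) = -2.000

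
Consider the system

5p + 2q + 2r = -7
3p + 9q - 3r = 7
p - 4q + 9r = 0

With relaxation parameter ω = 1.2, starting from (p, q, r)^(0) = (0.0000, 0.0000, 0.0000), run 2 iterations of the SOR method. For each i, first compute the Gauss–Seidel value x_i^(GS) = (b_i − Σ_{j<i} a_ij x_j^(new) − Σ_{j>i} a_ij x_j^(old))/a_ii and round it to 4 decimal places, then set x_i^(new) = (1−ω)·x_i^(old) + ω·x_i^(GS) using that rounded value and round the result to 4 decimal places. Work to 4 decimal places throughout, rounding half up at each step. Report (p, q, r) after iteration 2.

Iteration 1:
  p: GS value = (-7 - (2)·0.0000 - (2)·0.0000) / (5) = -1.4000;  p ← (1−ω)·0.0000 + ω·-1.4000 = -1.6800
  q: GS value = (7 - (3)·-1.6800 - (-3)·0.0000) / (9) = 1.3378;  q ← (1−ω)·0.0000 + ω·1.3378 = 1.6054
  r: GS value = (0 - (1)·-1.6800 - (-4)·1.6054) / (9) = 0.9002;  r ← (1−ω)·0.0000 + ω·0.9002 = 1.0802
Iteration 2:
  p: GS value = (-7 - (2)·1.6054 - (2)·1.0802) / (5) = -2.4742;  p ← (1−ω)·-1.6800 + ω·-2.4742 = -2.6330
  q: GS value = (7 - (3)·-2.6330 - (-3)·1.0802) / (9) = 2.0155;  q ← (1−ω)·1.6054 + ω·2.0155 = 2.0975
  r: GS value = (0 - (1)·-2.6330 - (-4)·2.0975) / (9) = 1.2248;  r ← (1−ω)·1.0802 + ω·1.2248 = 1.2537

(-2.6330, 2.0975, 1.2537)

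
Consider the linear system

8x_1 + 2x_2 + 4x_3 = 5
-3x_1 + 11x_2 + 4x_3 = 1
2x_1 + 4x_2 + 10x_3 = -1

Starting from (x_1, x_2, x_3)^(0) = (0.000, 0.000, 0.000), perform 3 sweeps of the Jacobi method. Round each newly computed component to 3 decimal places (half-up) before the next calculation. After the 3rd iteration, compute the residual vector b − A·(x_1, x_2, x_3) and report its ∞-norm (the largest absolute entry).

0.439

Iteration 1:
  x_1 = (5 - (2)·0.000 - (4)·0.000) / (8) = 0.625
  x_2 = (1 - (-3)·0.000 - (4)·0.000) / (11) = 0.091
  x_3 = (-1 - (2)·0.000 - (4)·0.000) / (10) = -0.100
Iteration 2:
  x_1 = (5 - (2)·0.091 - (4)·-0.100) / (8) = 0.652
  x_2 = (1 - (-3)·0.625 - (4)·-0.100) / (11) = 0.298
  x_3 = (-1 - (2)·0.625 - (4)·0.091) / (10) = -0.261
Iteration 3:
  x_1 = (5 - (2)·0.298 - (4)·-0.261) / (8) = 0.681
  x_2 = (1 - (-3)·0.652 - (4)·-0.261) / (11) = 0.364
  x_3 = (-1 - (2)·0.652 - (4)·0.298) / (10) = -0.350
Residual b − A·x = (0.224, 0.439, -0.318); ∞-norm = 0.439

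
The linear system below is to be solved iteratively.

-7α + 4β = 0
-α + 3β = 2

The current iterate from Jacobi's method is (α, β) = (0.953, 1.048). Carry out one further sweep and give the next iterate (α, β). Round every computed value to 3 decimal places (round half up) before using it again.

(0.599, 0.984)

One sweep:
  α = (0 - (4)·1.048) / (-7) = 0.599
  β = (2 - (-1)·0.953) / (3) = 0.984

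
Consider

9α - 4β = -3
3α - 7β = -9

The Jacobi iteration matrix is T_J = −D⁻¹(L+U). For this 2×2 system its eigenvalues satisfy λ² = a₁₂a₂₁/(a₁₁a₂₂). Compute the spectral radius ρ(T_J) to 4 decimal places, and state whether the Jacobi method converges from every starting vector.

a₁₂a₂₁/(a₁₁a₂₂) = (-4)·(3) / ((9)·(-7)) = 0.190476
ρ = √|0.190476| = √0.190476 = 0.4364
ρ < 1, so Jacobi converges

0.4364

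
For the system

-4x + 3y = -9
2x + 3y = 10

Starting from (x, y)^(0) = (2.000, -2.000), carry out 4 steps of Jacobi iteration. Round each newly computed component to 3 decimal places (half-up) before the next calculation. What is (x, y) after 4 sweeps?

Iteration 1:
  x = (-9 - (3)·-2.000) / (-4) = 0.750
  y = (10 - (2)·2.000) / (3) = 2.000
Iteration 2:
  x = (-9 - (3)·2.000) / (-4) = 3.750
  y = (10 - (2)·0.750) / (3) = 2.833
Iteration 3:
  x = (-9 - (3)·2.833) / (-4) = 4.375
  y = (10 - (2)·3.750) / (3) = 0.833
Iteration 4:
  x = (-9 - (3)·0.833) / (-4) = 2.875
  y = (10 - (2)·4.375) / (3) = 0.417

(2.875, 0.417)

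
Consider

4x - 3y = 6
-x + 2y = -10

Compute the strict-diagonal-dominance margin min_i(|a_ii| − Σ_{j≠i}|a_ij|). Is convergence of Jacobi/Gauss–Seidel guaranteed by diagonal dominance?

row 1: |4| − (3) = 1
row 2: |2| − (1) = 1
minimum over rows = 1 → strictly diagonally dominant (convergence guaranteed)

1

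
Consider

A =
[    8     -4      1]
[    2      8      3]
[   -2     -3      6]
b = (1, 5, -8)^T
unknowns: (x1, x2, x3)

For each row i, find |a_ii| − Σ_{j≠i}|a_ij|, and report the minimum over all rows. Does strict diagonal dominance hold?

row 1: |8| − (4+1) = 3
row 2: |8| − (2+3) = 3
row 3: |6| − (2+3) = 1
minimum over rows = 1 → strictly diagonally dominant (convergence guaranteed)

1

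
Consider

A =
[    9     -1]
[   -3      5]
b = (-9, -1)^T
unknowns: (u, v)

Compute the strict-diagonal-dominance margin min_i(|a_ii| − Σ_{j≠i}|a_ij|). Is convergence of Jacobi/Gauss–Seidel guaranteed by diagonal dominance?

row 1: |9| − (1) = 8
row 2: |5| − (3) = 2
minimum over rows = 2 → strictly diagonally dominant (convergence guaranteed)

2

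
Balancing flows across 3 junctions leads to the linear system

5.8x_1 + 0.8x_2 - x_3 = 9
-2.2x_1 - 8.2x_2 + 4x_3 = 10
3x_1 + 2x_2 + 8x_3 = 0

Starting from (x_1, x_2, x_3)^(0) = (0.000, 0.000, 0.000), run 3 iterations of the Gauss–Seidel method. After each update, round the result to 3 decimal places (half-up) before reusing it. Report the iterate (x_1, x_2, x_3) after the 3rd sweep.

Iteration 1:
  x_1 = (9 - (0.8)·0.000 - (-1)·0.000) / (5.8) = 1.552
  x_2 = (10 - (-2.2)·1.552 - (4)·0.000) / (-8.2) = -1.636
  x_3 = (0 - (3)·1.552 - (2)·-1.636) / (8) = -0.173
Iteration 2:
  x_1 = (9 - (0.8)·-1.636 - (-1)·-0.173) / (5.8) = 1.748
  x_2 = (10 - (-2.2)·1.748 - (4)·-0.173) / (-8.2) = -1.773
  x_3 = (0 - (3)·1.748 - (2)·-1.773) / (8) = -0.212
Iteration 3:
  x_1 = (9 - (0.8)·-1.773 - (-1)·-0.212) / (5.8) = 1.760
  x_2 = (10 - (-2.2)·1.760 - (4)·-0.212) / (-8.2) = -1.795
  x_3 = (0 - (3)·1.760 - (2)·-1.795) / (8) = -0.211

(1.760, -1.795, -0.211)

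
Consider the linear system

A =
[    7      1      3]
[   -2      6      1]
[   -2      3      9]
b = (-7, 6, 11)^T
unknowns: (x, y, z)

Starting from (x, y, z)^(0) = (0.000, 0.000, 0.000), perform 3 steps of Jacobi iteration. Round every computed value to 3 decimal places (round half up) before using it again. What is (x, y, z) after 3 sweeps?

Iteration 1:
  x = (-7 - (1)·0.000 - (3)·0.000) / (7) = -1.000
  y = (6 - (-2)·0.000 - (1)·0.000) / (6) = 1.000
  z = (11 - (-2)·0.000 - (3)·0.000) / (9) = 1.222
Iteration 2:
  x = (-7 - (1)·1.000 - (3)·1.222) / (7) = -1.667
  y = (6 - (-2)·-1.000 - (1)·1.222) / (6) = 0.463
  z = (11 - (-2)·-1.000 - (3)·1.000) / (9) = 0.667
Iteration 3:
  x = (-7 - (1)·0.463 - (3)·0.667) / (7) = -1.352
  y = (6 - (-2)·-1.667 - (1)·0.667) / (6) = 0.333
  z = (11 - (-2)·-1.667 - (3)·0.463) / (9) = 0.697

(-1.352, 0.333, 0.697)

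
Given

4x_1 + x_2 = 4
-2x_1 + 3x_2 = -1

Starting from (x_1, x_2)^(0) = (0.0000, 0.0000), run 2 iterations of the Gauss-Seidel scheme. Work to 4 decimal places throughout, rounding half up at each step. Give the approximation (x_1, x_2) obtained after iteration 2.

Iteration 1:
  x_1 = (4 - (1)·0.0000) / (4) = 1.0000
  x_2 = (-1 - (-2)·1.0000) / (3) = 0.3333
Iteration 2:
  x_1 = (4 - (1)·0.3333) / (4) = 0.9167
  x_2 = (-1 - (-2)·0.9167) / (3) = 0.2778

(0.9167, 0.2778)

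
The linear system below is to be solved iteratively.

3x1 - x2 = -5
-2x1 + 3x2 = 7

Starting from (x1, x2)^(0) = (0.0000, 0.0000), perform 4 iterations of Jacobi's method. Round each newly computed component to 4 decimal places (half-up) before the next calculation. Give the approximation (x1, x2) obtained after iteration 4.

(-1.0864, 1.4938)

Iteration 1:
  x1 = (-5 - (-1)·0.0000) / (3) = -1.6667
  x2 = (7 - (-2)·0.0000) / (3) = 2.3333
Iteration 2:
  x1 = (-5 - (-1)·2.3333) / (3) = -0.8889
  x2 = (7 - (-2)·-1.6667) / (3) = 1.2222
Iteration 3:
  x1 = (-5 - (-1)·1.2222) / (3) = -1.2593
  x2 = (7 - (-2)·-0.8889) / (3) = 1.7407
Iteration 4:
  x1 = (-5 - (-1)·1.7407) / (3) = -1.0864
  x2 = (7 - (-2)·-1.2593) / (3) = 1.4938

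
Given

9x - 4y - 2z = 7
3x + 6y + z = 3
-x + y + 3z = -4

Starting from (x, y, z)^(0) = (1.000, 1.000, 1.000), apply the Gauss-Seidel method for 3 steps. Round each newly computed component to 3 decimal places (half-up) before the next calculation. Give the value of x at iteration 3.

Iteration 1:
  x = (7 - (-4)·1.000 - (-2)·1.000) / (9) = 1.444
  y = (3 - (3)·1.444 - (1)·1.000) / (6) = -0.389
  z = (-4 - (-1)·1.444 - (1)·-0.389) / (3) = -0.722
Iteration 2:
  x = (7 - (-4)·-0.389 - (-2)·-0.722) / (9) = 0.444
  y = (3 - (3)·0.444 - (1)·-0.722) / (6) = 0.398
  z = (-4 - (-1)·0.444 - (1)·0.398) / (3) = -1.318
Iteration 3:
  x = (7 - (-4)·0.398 - (-2)·-1.318) / (9) = 0.662
  y = (3 - (3)·0.662 - (1)·-1.318) / (6) = 0.389
  z = (-4 - (-1)·0.662 - (1)·0.389) / (3) = -1.242

0.662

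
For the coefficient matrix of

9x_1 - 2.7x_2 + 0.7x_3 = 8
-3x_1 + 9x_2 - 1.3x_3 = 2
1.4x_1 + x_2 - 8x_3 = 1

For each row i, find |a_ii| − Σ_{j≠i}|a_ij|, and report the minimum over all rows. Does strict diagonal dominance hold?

row 1: |9| − (2.7+0.7) = 5.6
row 2: |9| − (3+1.3) = 4.7
row 3: |-8| − (1.4+1) = 5.6
minimum over rows = 4.7 → strictly diagonally dominant (convergence guaranteed)

4.7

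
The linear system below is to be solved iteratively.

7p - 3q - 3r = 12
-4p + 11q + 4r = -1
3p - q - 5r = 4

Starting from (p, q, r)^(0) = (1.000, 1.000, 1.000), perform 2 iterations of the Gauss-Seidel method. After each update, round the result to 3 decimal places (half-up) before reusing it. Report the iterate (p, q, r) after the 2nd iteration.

Iteration 1:
  p = (12 - (-3)·1.000 - (-3)·1.000) / (7) = 2.571
  q = (-1 - (-4)·2.571 - (4)·1.000) / (11) = 0.480
  r = (4 - (3)·2.571 - (-1)·0.480) / (-5) = 0.647
Iteration 2:
  p = (12 - (-3)·0.480 - (-3)·0.647) / (7) = 2.197
  q = (-1 - (-4)·2.197 - (4)·0.647) / (11) = 0.473
  r = (4 - (3)·2.197 - (-1)·0.473) / (-5) = 0.424

(2.197, 0.473, 0.424)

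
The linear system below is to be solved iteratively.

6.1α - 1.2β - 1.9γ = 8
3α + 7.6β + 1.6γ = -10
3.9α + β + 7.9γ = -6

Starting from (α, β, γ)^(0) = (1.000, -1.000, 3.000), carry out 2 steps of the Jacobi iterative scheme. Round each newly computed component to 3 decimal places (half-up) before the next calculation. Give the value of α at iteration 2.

0.500

Iteration 1:
  α = (8 - (-1.2)·-1.000 - (-1.9)·3.000) / (6.1) = 2.049
  β = (-10 - (3)·1.000 - (1.6)·3.000) / (7.6) = -2.342
  γ = (-6 - (3.9)·1.000 - (1)·-1.000) / (7.9) = -1.127
Iteration 2:
  α = (8 - (-1.2)·-2.342 - (-1.9)·-1.127) / (6.1) = 0.500
  β = (-10 - (3)·2.049 - (1.6)·-1.127) / (7.6) = -1.887
  γ = (-6 - (3.9)·2.049 - (1)·-2.342) / (7.9) = -1.475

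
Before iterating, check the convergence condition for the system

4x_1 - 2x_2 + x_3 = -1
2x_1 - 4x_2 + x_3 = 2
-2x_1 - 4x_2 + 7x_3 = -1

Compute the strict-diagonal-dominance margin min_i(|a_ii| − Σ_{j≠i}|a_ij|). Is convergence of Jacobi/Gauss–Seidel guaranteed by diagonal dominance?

row 1: |4| − (2+1) = 1
row 2: |-4| − (2+1) = 1
row 3: |7| − (2+4) = 1
minimum over rows = 1 → strictly diagonally dominant (convergence guaranteed)

1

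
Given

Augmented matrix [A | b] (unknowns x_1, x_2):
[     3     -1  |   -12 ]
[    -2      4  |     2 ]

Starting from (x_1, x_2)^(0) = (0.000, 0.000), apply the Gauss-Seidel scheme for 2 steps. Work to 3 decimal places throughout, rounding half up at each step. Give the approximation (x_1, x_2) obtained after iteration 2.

(-4.500, -1.750)

Iteration 1:
  x_1 = (-12 - (-1)·0.000) / (3) = -4.000
  x_2 = (2 - (-2)·-4.000) / (4) = -1.500
Iteration 2:
  x_1 = (-12 - (-1)·-1.500) / (3) = -4.500
  x_2 = (2 - (-2)·-4.500) / (4) = -1.750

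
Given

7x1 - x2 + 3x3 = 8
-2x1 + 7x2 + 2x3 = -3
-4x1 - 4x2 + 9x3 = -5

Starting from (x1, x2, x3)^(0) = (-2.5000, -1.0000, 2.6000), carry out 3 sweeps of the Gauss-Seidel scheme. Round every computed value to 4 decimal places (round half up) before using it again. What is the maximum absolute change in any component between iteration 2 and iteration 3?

0.4991

Iteration 1:
  x1 = (8 - (-1)·-1.0000 - (3)·2.6000) / (7) = -0.1143
  x2 = (-3 - (-2)·-0.1143 - (2)·2.6000) / (7) = -1.2041
  x3 = (-5 - (-4)·-0.1143 - (-4)·-1.2041) / (9) = -1.1415
Iteration 2:
  x1 = (8 - (-1)·-1.2041 - (3)·-1.1415) / (7) = 1.4601
  x2 = (-3 - (-2)·1.4601 - (2)·-1.1415) / (7) = 0.3147
  x3 = (-5 - (-4)·1.4601 - (-4)·0.3147) / (9) = 0.2332
Iteration 3:
  x1 = (8 - (-1)·0.3147 - (3)·0.2332) / (7) = 1.0879
  x2 = (-3 - (-2)·1.0879 - (2)·0.2332) / (7) = -0.1844
  x3 = (-5 - (-4)·1.0879 - (-4)·-0.1844) / (9) = -0.1540
Change: (-0.3722, -0.4991, -0.3872) → max |·| = 0.4991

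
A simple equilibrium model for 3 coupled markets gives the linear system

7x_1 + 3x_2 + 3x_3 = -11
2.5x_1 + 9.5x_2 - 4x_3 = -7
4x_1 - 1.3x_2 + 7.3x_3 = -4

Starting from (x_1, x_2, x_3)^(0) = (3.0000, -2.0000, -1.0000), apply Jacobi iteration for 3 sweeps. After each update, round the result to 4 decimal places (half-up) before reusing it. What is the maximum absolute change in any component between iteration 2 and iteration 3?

0.8668

Iteration 1:
  x_1 = (-11 - (3)·-2.0000 - (3)·-1.0000) / (7) = -0.2857
  x_2 = (-7 - (2.5)·3.0000 - (-4)·-1.0000) / (9.5) = -1.9474
  x_3 = (-4 - (4)·3.0000 - (-1.3)·-2.0000) / (7.3) = -2.5479
Iteration 2:
  x_1 = (-11 - (3)·-1.9474 - (3)·-2.5479) / (7) = 0.3551
  x_2 = (-7 - (2.5)·-0.2857 - (-4)·-2.5479) / (9.5) = -1.7345
  x_3 = (-4 - (4)·-0.2857 - (-1.3)·-1.9474) / (7.3) = -0.7382
Iteration 3:
  x_1 = (-11 - (3)·-1.7345 - (3)·-0.7382) / (7) = -0.5117
  x_2 = (-7 - (2.5)·0.3551 - (-4)·-0.7382) / (9.5) = -1.1411
  x_3 = (-4 - (4)·0.3551 - (-1.3)·-1.7345) / (7.3) = -1.0514
Change: (-0.8668, 0.5934, -0.3132) → max |·| = 0.8668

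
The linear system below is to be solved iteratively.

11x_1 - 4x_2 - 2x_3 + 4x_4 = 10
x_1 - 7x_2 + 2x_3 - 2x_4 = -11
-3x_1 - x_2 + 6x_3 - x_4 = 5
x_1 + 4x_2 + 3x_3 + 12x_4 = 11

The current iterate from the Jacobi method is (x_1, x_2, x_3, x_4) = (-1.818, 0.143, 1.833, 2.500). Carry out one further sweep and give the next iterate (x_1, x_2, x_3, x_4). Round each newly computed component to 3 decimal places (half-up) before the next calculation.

One sweep:
  x_1 = (10 - (-4)·0.143 - (-2)·1.833 - (4)·2.500) / (11) = 0.385
  x_2 = (-11 - (1)·-1.818 - (2)·1.833 - (-2)·2.500) / (-7) = 1.121
  x_3 = (5 - (-3)·-1.818 - (-1)·0.143 - (-1)·2.500) / (6) = 0.365
  x_4 = (11 - (1)·-1.818 - (4)·0.143 - (3)·1.833) / (12) = 0.562

(0.385, 1.121, 0.365, 0.562)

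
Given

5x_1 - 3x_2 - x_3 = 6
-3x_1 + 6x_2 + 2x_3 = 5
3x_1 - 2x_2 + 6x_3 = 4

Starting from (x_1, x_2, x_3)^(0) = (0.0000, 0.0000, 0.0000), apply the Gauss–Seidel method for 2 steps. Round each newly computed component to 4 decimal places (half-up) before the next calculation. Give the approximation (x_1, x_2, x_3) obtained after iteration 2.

(2.1689, 1.7363, 0.1610)

Iteration 1:
  x_1 = (6 - (-3)·0.0000 - (-1)·0.0000) / (5) = 1.2000
  x_2 = (5 - (-3)·1.2000 - (2)·0.0000) / (6) = 1.4333
  x_3 = (4 - (3)·1.2000 - (-2)·1.4333) / (6) = 0.5444
Iteration 2:
  x_1 = (6 - (-3)·1.4333 - (-1)·0.5444) / (5) = 2.1689
  x_2 = (5 - (-3)·2.1689 - (2)·0.5444) / (6) = 1.7363
  x_3 = (4 - (3)·2.1689 - (-2)·1.7363) / (6) = 0.1610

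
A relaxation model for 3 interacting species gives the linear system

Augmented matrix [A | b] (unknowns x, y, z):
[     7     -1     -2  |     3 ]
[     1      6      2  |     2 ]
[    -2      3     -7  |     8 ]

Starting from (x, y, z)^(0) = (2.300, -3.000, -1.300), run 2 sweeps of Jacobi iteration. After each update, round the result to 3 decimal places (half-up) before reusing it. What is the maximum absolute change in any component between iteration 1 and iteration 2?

Iteration 1:
  x = (3 - (-1)·-3.000 - (-2)·-1.300) / (7) = -0.371
  y = (2 - (1)·2.300 - (2)·-1.300) / (6) = 0.383
  z = (8 - (-2)·2.300 - (3)·-3.000) / (-7) = -3.086
Iteration 2:
  x = (3 - (-1)·0.383 - (-2)·-3.086) / (7) = -0.398
  y = (2 - (1)·-0.371 - (2)·-3.086) / (6) = 1.424
  z = (8 - (-2)·-0.371 - (3)·0.383) / (-7) = -0.873
Change: (-0.027, 1.041, 2.213) → max |·| = 2.213

2.213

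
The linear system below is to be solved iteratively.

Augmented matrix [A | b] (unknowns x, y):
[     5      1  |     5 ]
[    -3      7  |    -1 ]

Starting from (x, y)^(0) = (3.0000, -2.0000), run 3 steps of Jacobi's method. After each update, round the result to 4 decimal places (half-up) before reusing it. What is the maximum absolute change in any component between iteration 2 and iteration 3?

Iteration 1:
  x = (5 - (1)·-2.0000) / (5) = 1.4000
  y = (-1 - (-3)·3.0000) / (7) = 1.1429
Iteration 2:
  x = (5 - (1)·1.1429) / (5) = 0.7714
  y = (-1 - (-3)·1.4000) / (7) = 0.4571
Iteration 3:
  x = (5 - (1)·0.4571) / (5) = 0.9086
  y = (-1 - (-3)·0.7714) / (7) = 0.1877
Change: (0.1372, -0.2694) → max |·| = 0.2694

0.2694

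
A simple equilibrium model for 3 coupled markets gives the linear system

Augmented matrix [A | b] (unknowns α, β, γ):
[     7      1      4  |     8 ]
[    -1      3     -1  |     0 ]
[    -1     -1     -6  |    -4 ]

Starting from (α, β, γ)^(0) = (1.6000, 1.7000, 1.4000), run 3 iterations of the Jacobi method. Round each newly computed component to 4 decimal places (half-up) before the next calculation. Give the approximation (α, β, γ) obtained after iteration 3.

(0.8564, 0.4722, 0.4991)

Iteration 1:
  α = (8 - (1)·1.7000 - (4)·1.4000) / (7) = 0.1000
  β = (0 - (-1)·1.6000 - (-1)·1.4000) / (3) = 1.0000
  γ = (-4 - (-1)·1.6000 - (-1)·1.7000) / (-6) = 0.1167
Iteration 2:
  α = (8 - (1)·1.0000 - (4)·0.1167) / (7) = 0.9333
  β = (0 - (-1)·0.1000 - (-1)·0.1167) / (3) = 0.0722
  γ = (-4 - (-1)·0.1000 - (-1)·1.0000) / (-6) = 0.4833
Iteration 3:
  α = (8 - (1)·0.0722 - (4)·0.4833) / (7) = 0.8564
  β = (0 - (-1)·0.9333 - (-1)·0.4833) / (3) = 0.4722
  γ = (-4 - (-1)·0.9333 - (-1)·0.0722) / (-6) = 0.4991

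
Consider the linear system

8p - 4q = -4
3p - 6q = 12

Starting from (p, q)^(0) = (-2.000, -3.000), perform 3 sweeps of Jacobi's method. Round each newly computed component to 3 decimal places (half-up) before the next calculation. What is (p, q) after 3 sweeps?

Iteration 1:
  p = (-4 - (-4)·-3.000) / (8) = -2.000
  q = (12 - (3)·-2.000) / (-6) = -3.000
Iteration 2:
  p = (-4 - (-4)·-3.000) / (8) = -2.000
  q = (12 - (3)·-2.000) / (-6) = -3.000
Iteration 3:
  p = (-4 - (-4)·-3.000) / (8) = -2.000
  q = (12 - (3)·-2.000) / (-6) = -3.000

(-2.000, -3.000)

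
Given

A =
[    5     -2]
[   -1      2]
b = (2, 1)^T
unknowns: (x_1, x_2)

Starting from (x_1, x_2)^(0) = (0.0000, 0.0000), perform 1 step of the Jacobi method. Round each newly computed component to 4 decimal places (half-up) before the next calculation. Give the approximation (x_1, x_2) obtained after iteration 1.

(0.4000, 0.5000)

Iteration 1:
  x_1 = (2 - (-2)·0.0000) / (5) = 0.4000
  x_2 = (1 - (-1)·0.0000) / (2) = 0.5000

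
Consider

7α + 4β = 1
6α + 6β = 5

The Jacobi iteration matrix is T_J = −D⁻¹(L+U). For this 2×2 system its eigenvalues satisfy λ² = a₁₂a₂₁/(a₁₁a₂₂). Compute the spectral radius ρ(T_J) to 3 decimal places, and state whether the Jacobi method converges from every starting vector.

a₁₂a₂₁/(a₁₁a₂₂) = (4)·(6) / ((7)·(6)) = 0.571429
ρ = √|0.571429| = √0.571429 = 0.756
ρ < 1, so Jacobi converges

0.756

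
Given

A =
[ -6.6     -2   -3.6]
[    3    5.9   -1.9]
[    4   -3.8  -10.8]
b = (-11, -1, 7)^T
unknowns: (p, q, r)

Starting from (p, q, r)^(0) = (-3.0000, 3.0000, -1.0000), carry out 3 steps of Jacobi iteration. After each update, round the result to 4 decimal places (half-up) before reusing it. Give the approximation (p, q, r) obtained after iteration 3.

Iteration 1:
  p = (-11 - (-2)·3.0000 - (-3.6)·-1.0000) / (-6.6) = 1.3030
  q = (-1 - (3)·-3.0000 - (-1.9)·-1.0000) / (5.9) = 1.0339
  r = (7 - (4)·-3.0000 - (-3.8)·3.0000) / (-10.8) = -2.8148
Iteration 2:
  p = (-11 - (-2)·1.0339 - (-3.6)·-2.8148) / (-6.6) = 2.8887
  q = (-1 - (3)·1.3030 - (-1.9)·-2.8148) / (5.9) = -1.7385
  r = (7 - (4)·1.3030 - (-3.8)·1.0339) / (-10.8) = -0.5293
Iteration 3:
  p = (-11 - (-2)·-1.7385 - (-3.6)·-0.5293) / (-6.6) = 2.4822
  q = (-1 - (3)·2.8887 - (-1.9)·-0.5293) / (5.9) = -1.8088
  r = (7 - (4)·2.8887 - (-3.8)·-1.7385) / (-10.8) = 1.0334

(2.4822, -1.8088, 1.0334)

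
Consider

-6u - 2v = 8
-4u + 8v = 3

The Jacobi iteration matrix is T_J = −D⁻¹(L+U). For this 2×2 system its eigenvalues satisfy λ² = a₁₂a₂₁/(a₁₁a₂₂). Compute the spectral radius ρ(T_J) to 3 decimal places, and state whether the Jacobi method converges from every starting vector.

a₁₂a₂₁/(a₁₁a₂₂) = (-2)·(-4) / ((-6)·(8)) = -0.166667
ρ = √|-0.166667| = √0.166667 = 0.408
ρ < 1, so Jacobi converges

0.408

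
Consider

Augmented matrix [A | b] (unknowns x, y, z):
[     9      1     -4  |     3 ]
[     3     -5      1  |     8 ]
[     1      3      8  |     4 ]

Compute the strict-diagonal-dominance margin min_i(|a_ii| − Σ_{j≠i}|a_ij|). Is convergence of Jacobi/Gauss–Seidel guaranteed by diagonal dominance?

1

row 1: |9| − (1+4) = 4
row 2: |-5| − (3+1) = 1
row 3: |8| − (1+3) = 4
minimum over rows = 1 → strictly diagonally dominant (convergence guaranteed)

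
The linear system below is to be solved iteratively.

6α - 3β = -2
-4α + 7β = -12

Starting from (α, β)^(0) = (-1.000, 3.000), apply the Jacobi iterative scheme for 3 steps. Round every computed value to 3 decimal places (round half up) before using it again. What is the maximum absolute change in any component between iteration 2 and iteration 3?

1.511

Iteration 1:
  α = (-2 - (-3)·3.000) / (6) = 1.167
  β = (-12 - (-4)·-1.000) / (7) = -2.286
Iteration 2:
  α = (-2 - (-3)·-2.286) / (6) = -1.476
  β = (-12 - (-4)·1.167) / (7) = -1.047
Iteration 3:
  α = (-2 - (-3)·-1.047) / (6) = -0.857
  β = (-12 - (-4)·-1.476) / (7) = -2.558
Change: (0.619, -1.511) → max |·| = 1.511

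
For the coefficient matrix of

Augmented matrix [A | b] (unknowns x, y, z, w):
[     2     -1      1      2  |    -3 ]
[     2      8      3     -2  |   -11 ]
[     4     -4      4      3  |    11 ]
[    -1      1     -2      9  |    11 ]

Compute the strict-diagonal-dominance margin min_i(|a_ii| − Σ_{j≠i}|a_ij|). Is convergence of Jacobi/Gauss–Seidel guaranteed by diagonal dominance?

row 1: |2| − (1+1+2) = -2
row 2: |8| − (2+3+2) = 1
row 3: |4| − (4+4+3) = -7
row 4: |9| − (1+1+2) = 5
minimum over rows = -7 → not strictly diagonally dominant

-7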